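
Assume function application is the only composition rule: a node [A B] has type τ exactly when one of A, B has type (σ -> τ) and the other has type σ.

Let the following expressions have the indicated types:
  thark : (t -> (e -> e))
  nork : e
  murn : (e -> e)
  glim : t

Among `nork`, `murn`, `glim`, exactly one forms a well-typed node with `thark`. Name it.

glim

nork : e — no; thark wants t, and nork wants nothing (atomic).
murn : (e -> e) — no; thark wants t, and murn wants e.
glim — combines: thark : (t -> (e -> e)) takes glim : t as argument, giving (e -> e).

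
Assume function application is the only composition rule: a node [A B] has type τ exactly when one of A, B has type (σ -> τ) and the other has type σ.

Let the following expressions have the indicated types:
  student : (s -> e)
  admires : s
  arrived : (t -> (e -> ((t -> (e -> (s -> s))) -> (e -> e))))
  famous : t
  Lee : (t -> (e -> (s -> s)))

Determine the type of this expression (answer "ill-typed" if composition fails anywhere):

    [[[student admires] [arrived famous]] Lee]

(e -> e)

[student admires]: student is (s -> e), admires is s; result e.
[arrived famous]: arrived is (t -> (e -> ((t -> (e -> (s -> s))) -> (e -> e)))), famous is t; result (e -> ((t -> (e -> (s -> s))) -> (e -> e))).
[[student admires] [arrived famous]]: [arrived famous] is (e -> ((t -> (e -> (s -> s))) -> (e -> e))), [student admires] is e; result ((t -> (e -> (s -> s))) -> (e -> e)).
[[[student admires] [arrived famous]] Lee]: [[student admires] [arrived famous]] is ((t -> (e -> (s -> s))) -> (e -> e)), Lee is (t -> (e -> (s -> s))); result (e -> e).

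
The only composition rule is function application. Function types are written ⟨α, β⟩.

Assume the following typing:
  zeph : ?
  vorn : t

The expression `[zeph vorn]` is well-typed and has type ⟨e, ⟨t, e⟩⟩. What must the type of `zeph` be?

[zeph vorn] is required to be ⟨e, ⟨t, e⟩⟩. vorn : t cannot yield ⟨e, ⟨t, e⟩⟩ as functor, so zeph : ⟨t, ⟨e, ⟨t, e⟩⟩⟩.

⟨t, ⟨e, ⟨t, e⟩⟩⟩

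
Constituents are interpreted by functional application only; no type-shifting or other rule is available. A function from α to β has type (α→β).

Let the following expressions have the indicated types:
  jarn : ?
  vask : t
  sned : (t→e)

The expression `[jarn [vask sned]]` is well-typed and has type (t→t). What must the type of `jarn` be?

For [jarn [vask sned]] to have type (t→t) with [vask sned] of type e, jarn must be the function: jarn : (e→(t→t)).

(e→(t→t))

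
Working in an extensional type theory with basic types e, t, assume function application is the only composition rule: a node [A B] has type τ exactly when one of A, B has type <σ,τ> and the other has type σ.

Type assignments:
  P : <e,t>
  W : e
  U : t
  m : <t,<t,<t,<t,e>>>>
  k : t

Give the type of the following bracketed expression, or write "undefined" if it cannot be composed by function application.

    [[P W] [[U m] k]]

[P W]: <e,t> applied to e yields t.
[U m]: <t,<t,<t,<t,e>>>> applied to t yields <t,<t,<t,e>>>.
[[U m] k]: <t,<t,<t,e>>> applied to t yields <t,<t,e>>.
[[P W] [[U m] k]]: <t,<t,e>> applied to t yields <t,e>.

<t,e>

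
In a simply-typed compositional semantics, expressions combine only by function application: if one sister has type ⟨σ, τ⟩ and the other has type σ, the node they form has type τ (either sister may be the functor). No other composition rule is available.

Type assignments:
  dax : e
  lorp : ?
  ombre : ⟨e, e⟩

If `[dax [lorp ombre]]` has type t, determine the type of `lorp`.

For [dax [lorp ombre]] to have type t with dax of type e, [lorp ombre] must be the function: [lorp ombre] : ⟨e, t⟩.
For [lorp ombre] to have type ⟨e, t⟩ with ombre of type ⟨e, e⟩, lorp must be the function: lorp : ⟨⟨e, e⟩, ⟨e, t⟩⟩.

⟨⟨e, e⟩, ⟨e, t⟩⟩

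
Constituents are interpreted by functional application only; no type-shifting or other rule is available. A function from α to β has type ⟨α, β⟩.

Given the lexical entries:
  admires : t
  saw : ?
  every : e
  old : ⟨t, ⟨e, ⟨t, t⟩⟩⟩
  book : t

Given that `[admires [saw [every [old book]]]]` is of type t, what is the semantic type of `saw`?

⟨⟨t, t⟩, ⟨t, t⟩⟩

For [admires [saw [every [old book]]]] to have type t with admires of type t, [saw [every [old book]]] must be the function: [saw [every [old book]]] : ⟨t, t⟩.
For [saw [every [old book]]] to have type ⟨t, t⟩ with [every [old book]] of type ⟨t, t⟩, saw must be the function: saw : ⟨⟨t, t⟩, ⟨t, t⟩⟩.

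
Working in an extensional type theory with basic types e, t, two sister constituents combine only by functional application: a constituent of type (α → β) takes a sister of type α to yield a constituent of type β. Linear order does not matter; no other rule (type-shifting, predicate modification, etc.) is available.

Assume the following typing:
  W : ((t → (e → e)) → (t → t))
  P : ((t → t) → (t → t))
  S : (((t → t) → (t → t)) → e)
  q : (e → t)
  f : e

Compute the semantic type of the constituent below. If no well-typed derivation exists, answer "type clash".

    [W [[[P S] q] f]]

[P S]: (((t → t) → (t → t)) → e) applied to ((t → t) → (t → t)) yields e.
[[P S] q]: (e → t) applied to e yields t.
[[[P S] q] f]: t with e — neither is a function whose domain matches the other; composition fails here.

type clash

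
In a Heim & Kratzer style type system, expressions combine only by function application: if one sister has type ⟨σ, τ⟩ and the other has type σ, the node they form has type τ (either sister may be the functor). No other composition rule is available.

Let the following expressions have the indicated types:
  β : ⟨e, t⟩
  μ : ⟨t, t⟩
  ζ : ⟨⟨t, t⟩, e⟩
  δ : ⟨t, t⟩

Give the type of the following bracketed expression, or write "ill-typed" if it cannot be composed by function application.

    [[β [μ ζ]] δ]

t

[μ ζ] — ζ of type ⟨⟨t, t⟩, e⟩ combines with μ of type ⟨t, t⟩: type e.
[β [μ ζ]] — β of type ⟨e, t⟩ combines with [μ ζ] of type e: type t.
[[β [μ ζ]] δ] — δ of type ⟨t, t⟩ combines with [β [μ ζ]] of type t: type t.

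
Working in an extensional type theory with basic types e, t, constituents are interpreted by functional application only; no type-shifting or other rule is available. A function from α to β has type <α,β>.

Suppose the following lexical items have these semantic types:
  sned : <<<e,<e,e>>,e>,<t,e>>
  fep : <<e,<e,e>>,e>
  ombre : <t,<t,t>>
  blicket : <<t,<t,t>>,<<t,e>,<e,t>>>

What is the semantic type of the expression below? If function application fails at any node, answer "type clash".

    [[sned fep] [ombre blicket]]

<e,t>

[sned fep]: <<<e,<e,e>>,e>,<t,e>> applied to <<e,<e,e>>,e> yields <t,e>.
[ombre blicket]: <<t,<t,t>>,<<t,e>,<e,t>>> applied to <t,<t,t>> yields <<t,e>,<e,t>>.
[[sned fep] [ombre blicket]]: <<t,e>,<e,t>> applied to <t,e> yields <e,t>.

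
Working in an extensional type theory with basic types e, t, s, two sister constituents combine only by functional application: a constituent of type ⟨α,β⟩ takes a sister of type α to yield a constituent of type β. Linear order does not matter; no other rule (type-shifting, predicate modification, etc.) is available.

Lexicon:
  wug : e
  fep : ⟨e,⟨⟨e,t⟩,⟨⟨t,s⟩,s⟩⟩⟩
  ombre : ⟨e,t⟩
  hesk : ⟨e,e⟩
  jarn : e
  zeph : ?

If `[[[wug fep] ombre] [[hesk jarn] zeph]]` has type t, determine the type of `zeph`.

⟨e,⟨⟨⟨t,s⟩,s⟩,t⟩⟩

[[[wug fep] ombre] [[hesk jarn] zeph]] must have type t. The sister [[wug fep] ombre] has type ⟨⟨t,s⟩,s⟩; that is not a function onto t, so [[hesk jarn] zeph] must be the functor, of type ⟨⟨⟨t,s⟩,s⟩,t⟩.
[[hesk jarn] zeph] must have type ⟨⟨⟨t,s⟩,s⟩,t⟩. The sister [hesk jarn] has type e; that is not a function onto ⟨⟨⟨t,s⟩,s⟩,t⟩, so zeph must be the functor, of type ⟨e,⟨⟨⟨t,s⟩,s⟩,t⟩⟩.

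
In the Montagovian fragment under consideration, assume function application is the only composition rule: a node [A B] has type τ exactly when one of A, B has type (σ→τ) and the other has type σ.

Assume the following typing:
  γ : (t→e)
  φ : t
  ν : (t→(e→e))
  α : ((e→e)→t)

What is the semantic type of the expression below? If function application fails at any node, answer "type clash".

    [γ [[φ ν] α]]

[φ ν]: (t→(e→e)) applied to t yields (e→e).
[[φ ν] α]: ((e→e)→t) applied to (e→e) yields t.
[γ [[φ ν] α]]: (t→e) applied to t yields e.

e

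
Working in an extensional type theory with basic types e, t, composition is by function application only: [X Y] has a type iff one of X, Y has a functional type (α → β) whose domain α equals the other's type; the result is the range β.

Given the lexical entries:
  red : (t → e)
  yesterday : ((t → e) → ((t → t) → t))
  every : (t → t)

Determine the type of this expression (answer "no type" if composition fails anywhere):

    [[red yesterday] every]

t

[red yesterday]: functor yesterday : ((t → e) → ((t → t) → t)), argument red : (t → e); result ((t → t) → t).
[[red yesterday] every]: functor [red yesterday] : ((t → t) → t), argument every : (t → t); result t.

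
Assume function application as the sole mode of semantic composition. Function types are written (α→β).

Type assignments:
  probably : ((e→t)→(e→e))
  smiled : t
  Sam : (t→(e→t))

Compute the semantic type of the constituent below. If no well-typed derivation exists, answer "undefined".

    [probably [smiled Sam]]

[smiled Sam]: (t→(e→t)) applied to t yields (e→t).
[probably [smiled Sam]]: ((e→t)→(e→e)) applied to (e→t) yields (e→e).

(e→e)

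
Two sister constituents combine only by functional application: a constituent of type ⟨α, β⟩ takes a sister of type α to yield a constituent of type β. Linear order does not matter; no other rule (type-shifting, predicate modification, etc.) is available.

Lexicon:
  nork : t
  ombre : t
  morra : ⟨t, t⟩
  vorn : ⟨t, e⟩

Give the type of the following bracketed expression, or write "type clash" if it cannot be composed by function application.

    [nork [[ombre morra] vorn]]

[ombre morra]: ⟨t, t⟩ applied to t yields t.
[[ombre morra] vorn]: ⟨t, e⟩ applied to t yields e.
[nork [[ombre morra] vorn]]: t and e cannot combine by function application — type clash.

type clash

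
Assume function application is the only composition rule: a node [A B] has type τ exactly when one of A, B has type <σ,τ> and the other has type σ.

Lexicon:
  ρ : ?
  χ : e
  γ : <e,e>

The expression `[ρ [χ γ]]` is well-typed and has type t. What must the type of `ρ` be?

[ρ [χ γ]] must have type t. The sister [χ γ] has type e; that is not a function onto t, so ρ must be the functor, of type <e,t>.

<e,t>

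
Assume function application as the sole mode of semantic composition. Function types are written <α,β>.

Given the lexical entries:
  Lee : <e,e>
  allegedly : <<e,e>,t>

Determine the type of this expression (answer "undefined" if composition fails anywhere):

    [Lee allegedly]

[Lee allegedly]: <<e,e>,t> applied to <e,e> yields t.

t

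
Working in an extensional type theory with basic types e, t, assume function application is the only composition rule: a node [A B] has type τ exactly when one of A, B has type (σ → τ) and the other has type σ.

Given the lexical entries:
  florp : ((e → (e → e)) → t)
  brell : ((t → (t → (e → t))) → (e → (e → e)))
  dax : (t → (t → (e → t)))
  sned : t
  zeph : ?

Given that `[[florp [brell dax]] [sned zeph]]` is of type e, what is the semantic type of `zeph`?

[[florp [brell dax]] [sned zeph]] must have type e. The sister [florp [brell dax]] has type t; that is not a function onto e, so [sned zeph] must be the functor, of type (t → e).
[sned zeph] must have type (t → e). The sister sned has type t; that is not a function onto (t → e), so zeph must be the functor, of type (t → (t → e)).

(t → (t → e))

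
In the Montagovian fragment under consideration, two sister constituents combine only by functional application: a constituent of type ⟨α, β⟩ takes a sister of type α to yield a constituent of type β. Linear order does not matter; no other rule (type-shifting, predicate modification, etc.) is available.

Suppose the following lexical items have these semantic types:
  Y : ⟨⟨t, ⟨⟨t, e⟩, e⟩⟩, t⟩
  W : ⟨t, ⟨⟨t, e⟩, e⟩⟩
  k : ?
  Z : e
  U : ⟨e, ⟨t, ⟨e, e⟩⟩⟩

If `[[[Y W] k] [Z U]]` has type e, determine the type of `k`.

For [[[Y W] k] [Z U]] to have type e with [Z U] of type ⟨t, ⟨e, e⟩⟩, [[Y W] k] must be the function: [[Y W] k] : ⟨⟨t, ⟨e, e⟩⟩, e⟩.
For [[Y W] k] to have type ⟨⟨t, ⟨e, e⟩⟩, e⟩ with [Y W] of type t, k must be the function: k : ⟨t, ⟨⟨t, ⟨e, e⟩⟩, e⟩⟩.

⟨t, ⟨⟨t, ⟨e, e⟩⟩, e⟩⟩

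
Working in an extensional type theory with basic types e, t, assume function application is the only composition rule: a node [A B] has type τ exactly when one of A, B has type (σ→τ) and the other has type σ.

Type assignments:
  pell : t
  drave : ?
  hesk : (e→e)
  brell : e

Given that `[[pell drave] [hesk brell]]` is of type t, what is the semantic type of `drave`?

At [[pell drave] [hesk brell]] (required: t): [hesk brell] is e, which is not a function with range t; hence [pell drave] is the functor — type (e→t).
At [pell drave] (required: (e→t)): pell is t, which is not a function with range (e→t); hence drave is the functor — type (t→(e→t)).

(t→(e→t))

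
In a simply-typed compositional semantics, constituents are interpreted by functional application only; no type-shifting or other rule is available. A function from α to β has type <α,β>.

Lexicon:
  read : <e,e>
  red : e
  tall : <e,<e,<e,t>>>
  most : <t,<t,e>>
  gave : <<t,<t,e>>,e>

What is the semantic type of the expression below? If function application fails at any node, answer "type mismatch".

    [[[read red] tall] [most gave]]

At [read red], read : <e,e> takes red : e, giving e.
At [[read red] tall], tall : <e,<e,<e,t>>> takes [read red] : e, giving <e,<e,t>>.
At [most gave], gave : <<t,<t,e>>,e> takes most : <t,<t,e>>, giving e.
At [[[read red] tall] [most gave]], [[read red] tall] : <e,<e,t>> takes [most gave] : e, giving <e,t>.

<e,t>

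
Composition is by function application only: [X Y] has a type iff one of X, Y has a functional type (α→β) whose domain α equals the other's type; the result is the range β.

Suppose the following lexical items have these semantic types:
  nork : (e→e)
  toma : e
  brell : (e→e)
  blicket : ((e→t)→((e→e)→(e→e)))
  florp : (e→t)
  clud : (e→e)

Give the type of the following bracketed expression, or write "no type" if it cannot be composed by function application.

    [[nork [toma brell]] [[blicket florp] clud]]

[toma brell]: functor brell : (e→e), argument toma : e; result e.
[nork [toma brell]]: functor nork : (e→e), argument [toma brell] : e; result e.
[blicket florp]: functor blicket : ((e→t)→((e→e)→(e→e))), argument florp : (e→t); result ((e→e)→(e→e)).
[[blicket florp] clud]: functor [blicket florp] : ((e→e)→(e→e)), argument clud : (e→e); result (e→e).
[[nork [toma brell]] [[blicket florp] clud]]: functor [[blicket florp] clud] : (e→e), argument [nork [toma brell]] : e; result e.

e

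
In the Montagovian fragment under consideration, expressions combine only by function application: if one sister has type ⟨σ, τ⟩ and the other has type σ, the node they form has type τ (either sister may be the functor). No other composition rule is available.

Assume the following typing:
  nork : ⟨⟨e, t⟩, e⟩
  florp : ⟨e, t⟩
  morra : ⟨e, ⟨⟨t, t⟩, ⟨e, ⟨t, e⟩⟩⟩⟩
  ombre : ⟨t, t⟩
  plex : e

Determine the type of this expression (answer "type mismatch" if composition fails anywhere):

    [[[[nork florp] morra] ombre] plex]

[nork florp]: functor nork : ⟨⟨e, t⟩, e⟩, argument florp : ⟨e, t⟩; result e.
[[nork florp] morra]: functor morra : ⟨e, ⟨⟨t, t⟩, ⟨e, ⟨t, e⟩⟩⟩⟩, argument [nork florp] : e; result ⟨⟨t, t⟩, ⟨e, ⟨t, e⟩⟩⟩.
[[[nork florp] morra] ombre]: functor [[nork florp] morra] : ⟨⟨t, t⟩, ⟨e, ⟨t, e⟩⟩⟩, argument ombre : ⟨t, t⟩; result ⟨e, ⟨t, e⟩⟩.
[[[[nork florp] morra] ombre] plex]: functor [[[nork florp] morra] ombre] : ⟨e, ⟨t, e⟩⟩, argument plex : e; result ⟨t, e⟩.

⟨t, e⟩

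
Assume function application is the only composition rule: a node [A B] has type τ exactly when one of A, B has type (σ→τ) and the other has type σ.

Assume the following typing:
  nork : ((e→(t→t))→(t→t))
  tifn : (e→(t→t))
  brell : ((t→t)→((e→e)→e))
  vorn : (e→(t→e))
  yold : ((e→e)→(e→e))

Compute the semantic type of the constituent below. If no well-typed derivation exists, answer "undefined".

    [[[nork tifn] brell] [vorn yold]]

undefined

[nork tifn]: functor nork : ((e→(t→t))→(t→t)), argument tifn : (e→(t→t)); result (t→t).
[[nork tifn] brell]: functor brell : ((t→t)→((e→e)→e)), argument [nork tifn] : (t→t); result ((e→e)→e).
[vorn yold]: (e→(t→e)) with ((e→e)→(e→e)) — neither is a function whose domain matches the other; composition fails here.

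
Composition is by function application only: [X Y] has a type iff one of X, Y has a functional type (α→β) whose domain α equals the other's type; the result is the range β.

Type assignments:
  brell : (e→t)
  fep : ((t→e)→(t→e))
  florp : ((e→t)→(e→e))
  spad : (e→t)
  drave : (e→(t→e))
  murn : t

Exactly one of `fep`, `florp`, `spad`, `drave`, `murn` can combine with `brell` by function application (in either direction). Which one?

florp

fep : ((t→e)→(t→e)) — brell needs e; fep needs (t→e); neither fits.
florp — combines: florp : ((e→t)→(e→e)) takes brell : (e→t) as argument, giving (e→e).
spad : (e→t) — brell needs e; spad needs e; neither fits.
drave : (e→(t→e)) — brell needs e; drave needs e; neither fits.
murn : t — brell needs e; murn needs nothing (atomic); neither fits.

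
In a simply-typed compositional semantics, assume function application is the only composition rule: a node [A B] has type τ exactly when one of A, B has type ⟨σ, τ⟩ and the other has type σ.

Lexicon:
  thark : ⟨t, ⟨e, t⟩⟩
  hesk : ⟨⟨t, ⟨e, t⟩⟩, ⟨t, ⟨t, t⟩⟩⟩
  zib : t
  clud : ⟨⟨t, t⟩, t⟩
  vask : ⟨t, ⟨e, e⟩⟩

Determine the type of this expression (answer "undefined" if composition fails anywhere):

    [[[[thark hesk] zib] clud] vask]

⟨e, e⟩

[thark hesk] — hesk of type ⟨⟨t, ⟨e, t⟩⟩, ⟨t, ⟨t, t⟩⟩⟩ combines with thark of type ⟨t, ⟨e, t⟩⟩: type ⟨t, ⟨t, t⟩⟩.
[[thark hesk] zib] — [thark hesk] of type ⟨t, ⟨t, t⟩⟩ combines with zib of type t: type ⟨t, t⟩.
[[[thark hesk] zib] clud] — clud of type ⟨⟨t, t⟩, t⟩ combines with [[thark hesk] zib] of type ⟨t, t⟩: type t.
[[[[thark hesk] zib] clud] vask] — vask of type ⟨t, ⟨e, e⟩⟩ combines with [[[thark hesk] zib] clud] of type t: type ⟨e, e⟩.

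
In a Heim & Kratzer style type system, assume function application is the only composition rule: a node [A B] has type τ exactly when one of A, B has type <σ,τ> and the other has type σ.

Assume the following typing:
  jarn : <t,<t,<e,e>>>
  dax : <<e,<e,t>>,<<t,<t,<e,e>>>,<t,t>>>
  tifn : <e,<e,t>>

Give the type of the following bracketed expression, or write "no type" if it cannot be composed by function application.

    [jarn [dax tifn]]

<t,t>

At [dax tifn], dax : <<e,<e,t>>,<<t,<t,<e,e>>>,<t,t>>> takes tifn : <e,<e,t>>, giving <<t,<t,<e,e>>>,<t,t>>.
At [jarn [dax tifn]], [dax tifn] : <<t,<t,<e,e>>>,<t,t>> takes jarn : <t,<t,<e,e>>>, giving <t,t>.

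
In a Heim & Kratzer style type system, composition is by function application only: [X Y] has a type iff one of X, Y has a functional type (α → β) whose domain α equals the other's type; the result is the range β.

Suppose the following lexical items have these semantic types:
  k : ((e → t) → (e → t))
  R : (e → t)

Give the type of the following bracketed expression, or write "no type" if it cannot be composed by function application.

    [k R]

[k R] — k of type ((e → t) → (e → t)) combines with R of type (e → t): type (e → t).

(e → t)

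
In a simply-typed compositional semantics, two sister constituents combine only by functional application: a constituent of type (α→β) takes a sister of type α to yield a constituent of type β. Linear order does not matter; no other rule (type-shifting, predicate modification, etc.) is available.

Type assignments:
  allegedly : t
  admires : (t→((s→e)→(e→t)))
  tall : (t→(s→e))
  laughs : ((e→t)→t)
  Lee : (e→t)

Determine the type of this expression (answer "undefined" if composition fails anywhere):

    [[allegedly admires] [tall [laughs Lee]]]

[allegedly admires] — admires of type (t→((s→e)→(e→t))) combines with allegedly of type t: type ((s→e)→(e→t)).
[laughs Lee] — laughs of type ((e→t)→t) combines with Lee of type (e→t): type t.
[tall [laughs Lee]] — tall of type (t→(s→e)) combines with [laughs Lee] of type t: type (s→e).
[[allegedly admires] [tall [laughs Lee]]] — [allegedly admires] of type ((s→e)→(e→t)) combines with [tall [laughs Lee]] of type (s→e): type (e→t).

(e→t)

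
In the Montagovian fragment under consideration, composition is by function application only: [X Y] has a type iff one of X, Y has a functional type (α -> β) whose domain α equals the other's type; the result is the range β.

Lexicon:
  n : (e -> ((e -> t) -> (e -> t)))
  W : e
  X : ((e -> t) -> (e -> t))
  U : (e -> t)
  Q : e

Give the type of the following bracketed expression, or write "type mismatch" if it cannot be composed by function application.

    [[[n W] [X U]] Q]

t

At [n W], n : (e -> ((e -> t) -> (e -> t))) takes W : e, giving ((e -> t) -> (e -> t)).
At [X U], X : ((e -> t) -> (e -> t)) takes U : (e -> t), giving (e -> t).
At [[n W] [X U]], [n W] : ((e -> t) -> (e -> t)) takes [X U] : (e -> t), giving (e -> t).
At [[[n W] [X U]] Q], [[n W] [X U]] : (e -> t) takes Q : e, giving t.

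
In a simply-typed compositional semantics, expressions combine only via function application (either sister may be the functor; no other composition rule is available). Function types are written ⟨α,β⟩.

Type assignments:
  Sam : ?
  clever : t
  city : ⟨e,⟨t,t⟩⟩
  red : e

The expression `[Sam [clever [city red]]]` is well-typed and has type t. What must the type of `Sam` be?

⟨t,t⟩

For [Sam [clever [city red]]] to have type t with [clever [city red]] of type t, Sam must be the function: Sam : ⟨t,t⟩.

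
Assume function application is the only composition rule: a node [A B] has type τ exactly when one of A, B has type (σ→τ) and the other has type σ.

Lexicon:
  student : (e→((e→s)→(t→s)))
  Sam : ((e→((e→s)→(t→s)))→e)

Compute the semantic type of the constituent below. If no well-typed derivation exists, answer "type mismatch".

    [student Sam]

[student Sam] — Sam of type ((e→((e→s)→(t→s)))→e) combines with student of type (e→((e→s)→(t→s))): type e.

e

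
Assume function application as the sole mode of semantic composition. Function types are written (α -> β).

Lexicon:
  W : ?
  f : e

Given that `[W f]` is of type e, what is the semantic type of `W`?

[W f] is required to be e. f : e cannot yield e as functor, so W : (e -> e).

(e -> e)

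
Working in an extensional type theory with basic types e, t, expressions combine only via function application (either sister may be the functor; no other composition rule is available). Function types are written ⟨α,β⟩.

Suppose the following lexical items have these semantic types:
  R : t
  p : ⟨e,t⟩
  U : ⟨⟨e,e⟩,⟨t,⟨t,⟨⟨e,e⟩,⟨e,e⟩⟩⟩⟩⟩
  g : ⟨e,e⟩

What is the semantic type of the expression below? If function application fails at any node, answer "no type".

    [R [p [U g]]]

[U g]: functor U : ⟨⟨e,e⟩,⟨t,⟨t,⟨⟨e,e⟩,⟨e,e⟩⟩⟩⟩⟩, argument g : ⟨e,e⟩; result ⟨t,⟨t,⟨⟨e,e⟩,⟨e,e⟩⟩⟩⟩.
[p [U g]]: ⟨e,t⟩ with ⟨t,⟨t,⟨⟨e,e⟩,⟨e,e⟩⟩⟩⟩ — neither is a function whose domain matches the other; composition fails here.

no type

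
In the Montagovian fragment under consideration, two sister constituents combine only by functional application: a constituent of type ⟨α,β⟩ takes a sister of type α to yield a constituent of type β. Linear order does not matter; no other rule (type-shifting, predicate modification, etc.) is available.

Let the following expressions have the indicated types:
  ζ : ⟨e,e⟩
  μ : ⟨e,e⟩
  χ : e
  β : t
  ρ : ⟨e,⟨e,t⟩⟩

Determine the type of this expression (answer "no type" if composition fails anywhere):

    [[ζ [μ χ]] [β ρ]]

At [μ χ], μ : ⟨e,e⟩ takes χ : e, giving e.
At [ζ [μ χ]], ζ : ⟨e,e⟩ takes [μ χ] : e, giving e.
[β ρ]: t and ⟨e,⟨e,t⟩⟩ cannot combine by function application — type clash.

no type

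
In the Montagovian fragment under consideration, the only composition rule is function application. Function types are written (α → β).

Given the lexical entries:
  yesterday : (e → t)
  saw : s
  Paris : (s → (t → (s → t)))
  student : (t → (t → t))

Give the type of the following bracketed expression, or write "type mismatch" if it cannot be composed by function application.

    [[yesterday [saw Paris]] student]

[saw Paris]: functor Paris : (s → (t → (s → t))), argument saw : s; result (t → (s → t)).
[yesterday [saw Paris]]: (e → t) with (t → (s → t)) — neither is a function whose domain matches the other; composition fails here.

type mismatch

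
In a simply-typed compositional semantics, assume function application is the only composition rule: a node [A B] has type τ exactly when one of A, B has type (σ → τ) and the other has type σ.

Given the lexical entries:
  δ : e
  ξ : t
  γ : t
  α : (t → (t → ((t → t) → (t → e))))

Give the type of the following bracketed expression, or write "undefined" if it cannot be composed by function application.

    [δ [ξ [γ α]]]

undefined

[γ α] — α of type (t → (t → ((t → t) → (t → e)))) combines with γ of type t: type (t → ((t → t) → (t → e))).
[ξ [γ α]] — [γ α] of type (t → ((t → t) → (t → e))) combines with ξ of type t: type ((t → t) → (t → e)).
At [δ [ξ [γ α]]]: neither e nor ((t → t) → (t → e)) can take the other as argument; the node is ill-typed.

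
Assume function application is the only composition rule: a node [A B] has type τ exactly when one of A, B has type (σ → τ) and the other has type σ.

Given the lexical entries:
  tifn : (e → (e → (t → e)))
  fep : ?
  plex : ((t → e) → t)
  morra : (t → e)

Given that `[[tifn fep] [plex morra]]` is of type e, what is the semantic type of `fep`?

((e → (e → (t → e))) → (t → e))

For [[tifn fep] [plex morra]] to have type e with [plex morra] of type t, [tifn fep] must be the function: [tifn fep] : (t → e).
For [tifn fep] to have type (t → e) with tifn of type (e → (e → (t → e))), fep must be the function: fep : ((e → (e → (t → e))) → (t → e)).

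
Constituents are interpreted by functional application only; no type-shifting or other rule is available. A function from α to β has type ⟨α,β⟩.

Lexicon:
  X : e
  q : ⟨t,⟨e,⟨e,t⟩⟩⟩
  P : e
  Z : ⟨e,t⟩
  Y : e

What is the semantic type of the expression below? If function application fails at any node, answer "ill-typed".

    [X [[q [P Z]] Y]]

t

[P Z]: ⟨e,t⟩ applied to e yields t.
[q [P Z]]: ⟨t,⟨e,⟨e,t⟩⟩⟩ applied to t yields ⟨e,⟨e,t⟩⟩.
[[q [P Z]] Y]: ⟨e,⟨e,t⟩⟩ applied to e yields ⟨e,t⟩.
[X [[q [P Z]] Y]]: ⟨e,t⟩ applied to e yields t.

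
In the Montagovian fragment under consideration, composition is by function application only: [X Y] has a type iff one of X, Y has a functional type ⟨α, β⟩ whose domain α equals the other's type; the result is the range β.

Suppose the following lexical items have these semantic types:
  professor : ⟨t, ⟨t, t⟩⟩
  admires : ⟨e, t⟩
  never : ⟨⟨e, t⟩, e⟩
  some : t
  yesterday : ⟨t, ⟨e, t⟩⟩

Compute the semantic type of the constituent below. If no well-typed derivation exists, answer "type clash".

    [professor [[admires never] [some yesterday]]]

[admires never]: ⟨⟨e, t⟩, e⟩ applied to ⟨e, t⟩ yields e.
[some yesterday]: ⟨t, ⟨e, t⟩⟩ applied to t yields ⟨e, t⟩.
[[admires never] [some yesterday]]: ⟨e, t⟩ applied to e yields t.
[professor [[admires never] [some yesterday]]]: ⟨t, ⟨t, t⟩⟩ applied to t yields ⟨t, t⟩.

⟨t, t⟩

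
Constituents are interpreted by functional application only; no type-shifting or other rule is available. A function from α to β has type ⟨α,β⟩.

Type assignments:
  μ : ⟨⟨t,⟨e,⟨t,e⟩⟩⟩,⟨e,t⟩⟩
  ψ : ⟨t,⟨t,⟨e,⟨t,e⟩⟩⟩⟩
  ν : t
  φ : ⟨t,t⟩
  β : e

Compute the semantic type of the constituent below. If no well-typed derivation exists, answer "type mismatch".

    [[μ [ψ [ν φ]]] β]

t

[ν φ]: φ is ⟨t,t⟩, ν is t; result t.
[ψ [ν φ]]: ψ is ⟨t,⟨t,⟨e,⟨t,e⟩⟩⟩⟩, [ν φ] is t; result ⟨t,⟨e,⟨t,e⟩⟩⟩.
[μ [ψ [ν φ]]]: μ is ⟨⟨t,⟨e,⟨t,e⟩⟩⟩,⟨e,t⟩⟩, [ψ [ν φ]] is ⟨t,⟨e,⟨t,e⟩⟩⟩; result ⟨e,t⟩.
[[μ [ψ [ν φ]]] β]: [μ [ψ [ν φ]]] is ⟨e,t⟩, β is e; result t.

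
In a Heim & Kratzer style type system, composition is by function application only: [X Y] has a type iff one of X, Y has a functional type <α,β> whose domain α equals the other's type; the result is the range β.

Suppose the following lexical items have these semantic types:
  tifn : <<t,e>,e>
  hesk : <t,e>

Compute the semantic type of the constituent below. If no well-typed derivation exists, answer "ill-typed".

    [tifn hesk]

[tifn hesk]: tifn is <<t,e>,e>, hesk is <t,e>; result e.

e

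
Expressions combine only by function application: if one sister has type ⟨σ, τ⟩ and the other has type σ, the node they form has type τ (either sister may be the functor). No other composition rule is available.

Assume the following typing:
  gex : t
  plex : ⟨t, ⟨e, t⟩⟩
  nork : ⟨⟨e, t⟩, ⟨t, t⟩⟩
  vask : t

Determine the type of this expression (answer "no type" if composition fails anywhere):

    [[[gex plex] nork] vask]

At [gex plex], plex : ⟨t, ⟨e, t⟩⟩ takes gex : t, giving ⟨e, t⟩.
At [[gex plex] nork], nork : ⟨⟨e, t⟩, ⟨t, t⟩⟩ takes [gex plex] : ⟨e, t⟩, giving ⟨t, t⟩.
At [[[gex plex] nork] vask], [[gex plex] nork] : ⟨t, t⟩ takes vask : t, giving t.

t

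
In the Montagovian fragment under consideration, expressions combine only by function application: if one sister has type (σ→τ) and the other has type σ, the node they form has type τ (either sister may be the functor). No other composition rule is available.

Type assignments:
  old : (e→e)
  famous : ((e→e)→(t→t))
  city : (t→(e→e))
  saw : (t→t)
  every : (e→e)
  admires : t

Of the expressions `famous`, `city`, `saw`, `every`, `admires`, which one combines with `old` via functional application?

famous — combines: famous : ((e→e)→(t→t)) takes old : (e→e) as argument, giving (t→t).
city : (t→(e→e)) — neither side's domain matches the other.
saw : (t→t) — neither side's domain matches the other.
every : (e→e) — neither side's domain matches the other.
admires : t — neither side's domain matches the other.

famous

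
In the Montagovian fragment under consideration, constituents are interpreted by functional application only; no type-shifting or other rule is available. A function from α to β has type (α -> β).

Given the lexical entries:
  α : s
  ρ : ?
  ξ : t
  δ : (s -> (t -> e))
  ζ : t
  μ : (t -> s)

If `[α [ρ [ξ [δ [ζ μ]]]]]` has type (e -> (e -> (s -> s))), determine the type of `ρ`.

For [α [ρ [ξ [δ [ζ μ]]]]] to have type (e -> (e -> (s -> s))) with α of type s, [ρ [ξ [δ [ζ μ]]]] must be the function: [ρ [ξ [δ [ζ μ]]]] : (s -> (e -> (e -> (s -> s)))).
For [ρ [ξ [δ [ζ μ]]]] to have type (s -> (e -> (e -> (s -> s)))) with [ξ [δ [ζ μ]]] of type e, ρ must be the function: ρ : (e -> (s -> (e -> (e -> (s -> s))))).

(e -> (s -> (e -> (e -> (s -> s)))))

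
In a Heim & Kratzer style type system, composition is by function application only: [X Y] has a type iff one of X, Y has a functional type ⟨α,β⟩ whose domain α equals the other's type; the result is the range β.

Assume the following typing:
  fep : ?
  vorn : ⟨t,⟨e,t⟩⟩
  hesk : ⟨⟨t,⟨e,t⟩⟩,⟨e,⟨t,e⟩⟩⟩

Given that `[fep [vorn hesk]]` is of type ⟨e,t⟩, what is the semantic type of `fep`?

⟨⟨e,⟨t,e⟩⟩,⟨e,t⟩⟩

For [fep [vorn hesk]] to have type ⟨e,t⟩ with [vorn hesk] of type ⟨e,⟨t,e⟩⟩, fep must be the function: fep : ⟨⟨e,⟨t,e⟩⟩,⟨e,t⟩⟩.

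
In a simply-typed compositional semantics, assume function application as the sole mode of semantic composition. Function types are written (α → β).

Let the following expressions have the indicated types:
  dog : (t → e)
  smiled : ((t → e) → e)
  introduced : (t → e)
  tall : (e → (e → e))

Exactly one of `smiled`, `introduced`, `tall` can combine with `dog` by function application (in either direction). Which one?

smiled — combines: smiled : ((t → e) → e) takes dog : (t → e) as argument, giving e.
introduced : (t → e) — dog needs t; introduced needs t; neither fits.
tall : (e → (e → e)) — dog needs t; tall needs e; neither fits.

smiled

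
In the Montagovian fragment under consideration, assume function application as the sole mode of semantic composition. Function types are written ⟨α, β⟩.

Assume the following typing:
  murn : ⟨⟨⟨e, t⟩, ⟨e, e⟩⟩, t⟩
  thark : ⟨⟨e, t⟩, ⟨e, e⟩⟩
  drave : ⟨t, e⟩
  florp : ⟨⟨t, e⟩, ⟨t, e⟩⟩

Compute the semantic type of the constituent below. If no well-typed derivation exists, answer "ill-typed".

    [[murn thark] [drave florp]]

e

[murn thark]: functor murn : ⟨⟨⟨e, t⟩, ⟨e, e⟩⟩, t⟩, argument thark : ⟨⟨e, t⟩, ⟨e, e⟩⟩; result t.
[drave florp]: functor florp : ⟨⟨t, e⟩, ⟨t, e⟩⟩, argument drave : ⟨t, e⟩; result ⟨t, e⟩.
[[murn thark] [drave florp]]: functor [drave florp] : ⟨t, e⟩, argument [murn thark] : t; result e.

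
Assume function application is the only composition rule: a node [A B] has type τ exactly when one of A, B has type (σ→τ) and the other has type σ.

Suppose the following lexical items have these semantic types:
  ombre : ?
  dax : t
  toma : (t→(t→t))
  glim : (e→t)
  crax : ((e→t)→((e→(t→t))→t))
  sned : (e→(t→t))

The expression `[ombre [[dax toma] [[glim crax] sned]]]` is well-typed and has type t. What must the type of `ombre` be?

[ombre [[dax toma] [[glim crax] sned]]] is required to be t. [[dax toma] [[glim crax] sned]] : t cannot yield t as functor, so ombre : (t→t).

(t→t)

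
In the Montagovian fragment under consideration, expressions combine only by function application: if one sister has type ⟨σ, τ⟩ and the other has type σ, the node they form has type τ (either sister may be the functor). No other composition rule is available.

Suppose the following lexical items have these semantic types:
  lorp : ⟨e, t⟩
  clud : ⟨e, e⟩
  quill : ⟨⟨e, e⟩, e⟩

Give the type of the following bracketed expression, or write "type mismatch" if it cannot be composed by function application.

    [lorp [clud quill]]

[clud quill]: quill is ⟨⟨e, e⟩, e⟩, clud is ⟨e, e⟩; result e.
[lorp [clud quill]]: lorp is ⟨e, t⟩, [clud quill] is e; result t.

t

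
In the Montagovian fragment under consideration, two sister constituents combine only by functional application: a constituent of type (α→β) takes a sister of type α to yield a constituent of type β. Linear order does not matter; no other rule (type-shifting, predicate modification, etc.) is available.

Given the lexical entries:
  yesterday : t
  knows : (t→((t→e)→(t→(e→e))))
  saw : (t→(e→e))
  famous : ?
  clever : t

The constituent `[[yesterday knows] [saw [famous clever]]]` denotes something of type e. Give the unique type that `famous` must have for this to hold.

[[yesterday knows] [saw [famous clever]]] is required to be e. [yesterday knows] : ((t→e)→(t→(e→e))) cannot yield e as functor, so [saw [famous clever]] : (((t→e)→(t→(e→e)))→e).
[saw [famous clever]] is required to be (((t→e)→(t→(e→e)))→e). saw : (t→(e→e)) cannot yield (((t→e)→(t→(e→e)))→e) as functor, so [famous clever] : ((t→(e→e))→(((t→e)→(t→(e→e)))→e)).
[famous clever] is required to be ((t→(e→e))→(((t→e)→(t→(e→e)))→e)). clever : t cannot yield ((t→(e→e))→(((t→e)→(t→(e→e)))→e)) as functor, so famous : (t→((t→(e→e))→(((t→e)→(t→(e→e)))→e))).

(t→((t→(e→e))→(((t→e)→(t→(e→e)))→e)))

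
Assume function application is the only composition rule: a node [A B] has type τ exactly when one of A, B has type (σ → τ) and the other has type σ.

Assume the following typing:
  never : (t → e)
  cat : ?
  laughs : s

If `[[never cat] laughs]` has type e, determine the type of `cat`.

((t → e) → (s → e))

At [[never cat] laughs] (required: e): laughs is s, which is not a function with range e; hence [never cat] is the functor — type (s → e).
At [never cat] (required: (s → e)): never is (t → e), which is not a function with range (s → e); hence cat is the functor — type ((t → e) → (s → e)).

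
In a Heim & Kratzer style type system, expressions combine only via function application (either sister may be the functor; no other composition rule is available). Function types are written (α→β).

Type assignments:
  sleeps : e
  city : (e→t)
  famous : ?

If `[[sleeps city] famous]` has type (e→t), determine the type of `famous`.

(t→(e→t))

At [[sleeps city] famous] (required: (e→t)): [sleeps city] is t, which is not a function with range (e→t); hence famous is the functor — type (t→(e→t)).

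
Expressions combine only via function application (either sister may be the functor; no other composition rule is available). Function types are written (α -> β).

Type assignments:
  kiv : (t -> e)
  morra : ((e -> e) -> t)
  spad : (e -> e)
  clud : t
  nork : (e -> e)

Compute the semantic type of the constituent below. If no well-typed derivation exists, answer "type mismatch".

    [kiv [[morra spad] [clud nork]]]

[morra spad]: morra is ((e -> e) -> t), spad is (e -> e); result t.
At [clud nork]: neither t nor (e -> e) can take the other as argument; the node is ill-typed.

type mismatch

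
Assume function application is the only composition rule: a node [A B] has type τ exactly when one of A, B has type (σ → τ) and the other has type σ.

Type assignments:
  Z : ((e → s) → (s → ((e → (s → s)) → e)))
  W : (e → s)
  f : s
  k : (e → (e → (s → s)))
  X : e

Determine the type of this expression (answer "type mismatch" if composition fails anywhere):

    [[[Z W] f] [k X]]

At [Z W], Z : ((e → s) → (s → ((e → (s → s)) → e))) takes W : (e → s), giving (s → ((e → (s → s)) → e)).
At [[Z W] f], [Z W] : (s → ((e → (s → s)) → e)) takes f : s, giving ((e → (s → s)) → e).
At [k X], k : (e → (e → (s → s))) takes X : e, giving (e → (s → s)).
At [[[Z W] f] [k X]], [[Z W] f] : ((e → (s → s)) → e) takes [k X] : (e → (s → s)), giving e.

e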